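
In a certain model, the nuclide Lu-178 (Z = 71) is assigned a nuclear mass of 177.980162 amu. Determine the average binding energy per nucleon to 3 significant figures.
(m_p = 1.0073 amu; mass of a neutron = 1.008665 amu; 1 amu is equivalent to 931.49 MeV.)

7.67 MeV/nucleon

Mass of separated nucleons = 71(1.0073) + 107(1.008665) = 71.5183 + 107.927155 = 179.445455 amu
Mass defect Δm = 179.445455 − 177.980162 = 1.465293 amu
Binding energy = Δm·c² = 1.465293 × 931.49 MeV/amu = 1364.91 MeV
Dividing by A = 178 gives 7.668 MeV per nucleon.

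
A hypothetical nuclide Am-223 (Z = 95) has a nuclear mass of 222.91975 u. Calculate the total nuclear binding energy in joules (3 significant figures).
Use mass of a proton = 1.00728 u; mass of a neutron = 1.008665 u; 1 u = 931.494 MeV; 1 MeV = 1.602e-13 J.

2.81e-10 J

With 95 protons and 128 neutrons (A = 223):
Total constituent mass: 95 × 1.00728 + 128 × 1.008665 = 224.800720 u
Mass defect Δm = 224.800720 − 222.91975 = 1.880970 u
Converting to energy: 1.880970 u × 931.494 MeV/u = 1752.11 MeV
In joules: 1752.11 MeV × 1.602e-13 J/MeV = 2.8069e-10 J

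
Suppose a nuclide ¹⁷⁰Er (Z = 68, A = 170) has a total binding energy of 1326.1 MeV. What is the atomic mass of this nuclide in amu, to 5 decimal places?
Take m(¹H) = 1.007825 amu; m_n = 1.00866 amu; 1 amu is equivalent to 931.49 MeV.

169.99179 amu

Mass defect = 1326.1 MeV / (931.49 MeV/amu) = 1.4236331 amu
Constituent mass = 68(1.007825) + 102(1.00866) = 171.415420 amu
Atomic mass = 171.415420 − 1.4236331 = 169.9917869 amu ≈ 169.99179 amu (to 5 decimal places)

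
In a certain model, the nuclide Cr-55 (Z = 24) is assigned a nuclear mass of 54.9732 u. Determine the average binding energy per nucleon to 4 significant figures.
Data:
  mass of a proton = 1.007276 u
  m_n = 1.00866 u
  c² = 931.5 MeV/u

The nucleus contains 24 protons and 55 − 24 = 31 neutrons.
Σm = 24·m_p + 31·m_n = 24.174624 + 31.26846 = 55.443084 u
Mass defect Δm = 55.443084 − 54.9732 = 0.469884 u
Binding energy = Δm·c² = 0.469884 × 931.5 MeV/u = 437.697 MeV
BE/A = 437.697 MeV / 55 = 7.958 MeV/nucleon

7.958 MeV/nucleon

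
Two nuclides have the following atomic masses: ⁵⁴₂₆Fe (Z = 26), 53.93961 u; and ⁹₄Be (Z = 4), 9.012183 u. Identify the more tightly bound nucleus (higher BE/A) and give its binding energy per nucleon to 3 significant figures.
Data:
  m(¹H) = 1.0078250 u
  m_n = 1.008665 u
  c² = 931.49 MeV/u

⁵⁴₂₆Fe; 8.74 MeV/nucleon

⁵⁴₂₆Fe: Σm = 26(1.0078250) + 28(1.008665) = 54.4460700 u; Δm = 0.5064600 u; E_B = 471.76 MeV; E_B/A = 8.736 MeV
⁹₄Be: Σm = 4(1.0078250) + 5(1.008665) = 9.0746250 u; Δm = 0.0624420 u; E_B = 58.164 MeV; E_B/A = 6.463 MeV
⁵⁴₂₆Fe has the higher binding energy per nucleon, so it is the more tightly bound nucleus.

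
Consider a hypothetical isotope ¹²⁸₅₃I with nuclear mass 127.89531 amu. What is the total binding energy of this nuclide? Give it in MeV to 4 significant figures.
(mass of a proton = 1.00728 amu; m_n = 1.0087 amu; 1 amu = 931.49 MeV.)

1065 MeV

With 53 protons and 75 neutrons (A = 128):
Σm = 53·m_p + 75·m_n = 53.38584 + 75.6525 = 129.03834 amu
Δm = 129.03834 − 127.89531 = 1.14303 amu
Binding energy = Δm·c² = 1.14303 × 931.49 MeV/amu = 1064.72 MeV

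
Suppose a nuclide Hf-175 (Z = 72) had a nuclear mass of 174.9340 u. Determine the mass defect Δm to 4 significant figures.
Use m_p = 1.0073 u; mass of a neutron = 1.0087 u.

Mass of separated nucleons = 72(1.0073) + 103(1.0087) = 72.5256 + 103.8961 = 176.4217 u
Δm = 176.4217 − 174.9340 = 1.4877 u

1.488 u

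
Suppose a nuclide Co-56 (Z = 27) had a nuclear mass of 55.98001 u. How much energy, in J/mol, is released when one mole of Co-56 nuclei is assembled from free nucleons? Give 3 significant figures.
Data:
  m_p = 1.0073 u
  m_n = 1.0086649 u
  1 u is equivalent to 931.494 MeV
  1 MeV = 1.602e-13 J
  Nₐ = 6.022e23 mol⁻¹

4.21e+13 J/mol

Σm = 27·m_p + 29·m_n = 27.1971 + 29.2512821 = 56.4483821 u
The mass defect is 56.4483821 − 55.98001 = 0.4683721 u.
Converting to energy: 0.4683721 u × 931.494 MeV/u = 436.286 MeV
Per nucleus in joules: 436.286 MeV × 1.602e-13 J/MeV = 6.9893e-11 J
Per mole: 6.9893e-11 J × 6.022e23 mol⁻¹ = 4.2090e+13 J/mol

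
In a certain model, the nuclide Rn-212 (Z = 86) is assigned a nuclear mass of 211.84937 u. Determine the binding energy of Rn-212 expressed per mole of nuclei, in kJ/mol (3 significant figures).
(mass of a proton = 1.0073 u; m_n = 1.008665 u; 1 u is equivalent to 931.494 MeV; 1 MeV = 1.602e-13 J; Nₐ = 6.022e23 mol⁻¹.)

Mass of separated nucleons = 86(1.0073) + 126(1.008665) = 86.6278 + 127.091790 = 213.719590 u
Mass defect Δm = 213.719590 − 211.84937 = 1.870220 u
Converting to energy: 1.870220 u × 931.494 MeV/u = 1742.10 MeV
Per nucleus in joules: 1742.10 MeV × 1.602e-13 J/MeV = 2.7908e-10 J
Per mole: 2.7908e-10 J × 6.022e23 mol⁻¹ = 1.6806e+14 J/mol

1.68e+11 kJ/mol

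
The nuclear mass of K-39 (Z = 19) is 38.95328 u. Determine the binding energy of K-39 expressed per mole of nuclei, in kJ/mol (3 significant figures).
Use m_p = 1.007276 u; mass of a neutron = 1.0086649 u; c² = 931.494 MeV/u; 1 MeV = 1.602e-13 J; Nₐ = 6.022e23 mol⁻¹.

Z = 19, so N = A − Z = 39 − 19 = 20.
Total constituent mass: 19 × 1.007276 + 20 × 1.0086649 = 39.3115420 u
The mass defect is 39.3115420 − 38.95328 = 0.3582620 u.
E_B = 0.3582620 × 931.494 = 333.719 MeV
Per nucleus in joules: 333.719 MeV × 1.602e-13 J/MeV = 5.3462e-11 J
Per mole: 5.3462e-11 J × 6.022e23 mol⁻¹ = 3.2195e+13 J/mol

3.22e+10 kJ/mol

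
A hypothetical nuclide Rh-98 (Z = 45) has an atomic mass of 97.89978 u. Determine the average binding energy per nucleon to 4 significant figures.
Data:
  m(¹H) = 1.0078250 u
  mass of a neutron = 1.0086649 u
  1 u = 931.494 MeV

With 45 protons and 53 neutrons (A = 98):
Σm = 45·m(¹H) + 53·m_n = 45.3521250 + 53.4592397 = 98.8113647 u
Mass defect Δm = 98.8113647 − 97.89978 = 0.9115847 u
Converting to energy: 0.9115847 u × 931.494 MeV/u = 849.136 MeV
Dividing by A = 98 gives 8.665 MeV per nucleon.

8.665 MeV/nucleon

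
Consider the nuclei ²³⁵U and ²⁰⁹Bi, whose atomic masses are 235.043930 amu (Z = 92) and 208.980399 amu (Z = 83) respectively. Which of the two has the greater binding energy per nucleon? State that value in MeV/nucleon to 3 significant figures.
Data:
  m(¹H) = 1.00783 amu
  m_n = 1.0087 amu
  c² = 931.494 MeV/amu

²³⁵U: Σm = 92(1.00783) + 143(1.0087) = 236.96446 amu; Δm = 1.920530 amu; E_B = 1789.0 MeV; E_B/A = 7.613 MeV
²⁰⁹Bi: Σm = 83(1.00783) + 126(1.0087) = 210.74609 amu; Δm = 1.765691 amu; E_B = 1644.73 MeV; E_B/A = 7.870 MeV
²⁰⁹Bi has the higher binding energy per nucleon, so it is the more tightly bound nucleus.

²⁰⁹Bi; 7.87 MeV/nucleon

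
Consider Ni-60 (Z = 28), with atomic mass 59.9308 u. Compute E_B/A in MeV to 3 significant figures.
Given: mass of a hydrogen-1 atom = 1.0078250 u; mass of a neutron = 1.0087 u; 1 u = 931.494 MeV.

8.80 MeV/nucleon

The nucleus contains 28 protons and 60 − 28 = 32 neutrons.
Mass of separated nucleons = 28(1.0078250) + 32(1.0087) = 28.2191000 + 32.2784 = 60.4975000 u
Mass defect Δm = 60.4975000 − 59.9308 = 0.5667000 u
Converting to energy: 0.5667000 u × 931.494 MeV/u = 527.878 MeV
Dividing by A = 60 gives 8.798 MeV per nucleon.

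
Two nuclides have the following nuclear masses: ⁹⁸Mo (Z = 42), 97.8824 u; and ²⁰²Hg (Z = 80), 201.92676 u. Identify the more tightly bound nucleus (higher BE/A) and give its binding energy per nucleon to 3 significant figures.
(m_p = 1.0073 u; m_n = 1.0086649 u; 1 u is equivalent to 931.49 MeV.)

⁹⁸Mo: Σm = 42(1.0073) + 56(1.0086649) = 98.7918344 u; Δm = 0.9094344 u; E_B = 847.13 MeV; E_B/A = 8.644 MeV
²⁰²Hg: Σm = 80(1.0073) + 122(1.0086649) = 203.6411178 u; Δm = 1.7143578 u; E_B = 1596.9 MeV; E_B/A = 7.905 MeV
⁹⁸Mo has the higher binding energy per nucleon, so it is the more tightly bound nucleus.

⁹⁸Mo; 8.64 MeV/nucleon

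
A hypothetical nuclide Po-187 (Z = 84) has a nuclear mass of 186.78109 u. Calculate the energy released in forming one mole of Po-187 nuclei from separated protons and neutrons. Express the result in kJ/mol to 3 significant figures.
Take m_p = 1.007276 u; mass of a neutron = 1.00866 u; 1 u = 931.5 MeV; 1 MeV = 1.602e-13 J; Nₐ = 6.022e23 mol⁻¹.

1.55e+11 kJ/mol

Z = 84, so N = A − Z = 187 − 84 = 103.
Mass of separated nucleons = 84(1.007276) + 103(1.00866) = 84.611184 + 103.89198 = 188.503164 u
Mass defect Δm = 188.503164 − 186.78109 = 1.722074 u
E_B = 1.722074 × 931.5 = 1604.11 MeV
Per nucleus in joules: 1604.11 MeV × 1.602e-13 J/MeV = 2.5698e-10 J
Per mole: 2.5698e-10 J × 6.022e23 mol⁻¹ = 1.5475e+14 J/mol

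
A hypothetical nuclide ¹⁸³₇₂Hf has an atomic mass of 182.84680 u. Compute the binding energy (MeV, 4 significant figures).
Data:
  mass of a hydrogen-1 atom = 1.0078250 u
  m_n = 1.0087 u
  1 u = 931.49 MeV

Z = 72, so N = A − Z = 183 − 72 = 111.
Mass of separated nucleons = 72(1.0078250) + 111(1.0087) = 72.5634000 + 111.9657 = 184.5291000 u
The mass defect is 184.5291000 − 182.84680 = 1.6823000 u.
Binding energy = Δm·c² = 1.6823000 × 931.49 MeV/u = 1567.05 MeV

1567 MeV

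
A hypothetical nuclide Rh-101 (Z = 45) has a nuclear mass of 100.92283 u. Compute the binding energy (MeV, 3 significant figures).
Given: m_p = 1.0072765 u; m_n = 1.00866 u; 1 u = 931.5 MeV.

829 MeV

With 45 protons and 56 neutrons (A = 101):
Mass of separated nucleons = 45(1.0072765) + 56(1.00866) = 45.3274425 + 56.48496 = 101.8124025 u
The mass defect is 101.8124025 − 100.92283 = 0.8895725 u.
Binding energy = Δm·c² = 0.8895725 × 931.5 MeV/u = 828.637 MeV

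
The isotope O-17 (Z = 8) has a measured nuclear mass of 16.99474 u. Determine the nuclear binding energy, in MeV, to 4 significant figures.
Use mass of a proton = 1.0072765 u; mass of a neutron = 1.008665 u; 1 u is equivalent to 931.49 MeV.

131.8 MeV

Z = 8, so N = A − Z = 17 − 8 = 9.
Mass of separated nucleons = 8(1.0072765) + 9(1.008665) = 8.0582120 + 9.077985 = 17.1361970 u
The mass defect is 17.1361970 − 16.99474 = 0.1414570 u.
E_B = 0.1414570 × 931.49 = 131.766 MeV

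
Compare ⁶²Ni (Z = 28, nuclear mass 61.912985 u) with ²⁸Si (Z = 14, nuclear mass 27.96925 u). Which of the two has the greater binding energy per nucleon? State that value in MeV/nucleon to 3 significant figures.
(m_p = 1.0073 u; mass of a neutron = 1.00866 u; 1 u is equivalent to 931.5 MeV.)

⁶²Ni; 8.80 MeV/nucleon

⁶²Ni: Σm = 28(1.0073) + 34(1.00866) = 62.49884 u; Δm = 0.585855 u; E_B = 545.72 MeV; E_B/A = 8.802 MeV
²⁸Si: Σm = 14(1.0073) + 14(1.00866) = 28.22344 u; Δm = 0.25419 u; E_B = 236.78 MeV; E_B/A = 8.456 MeV
⁶²Ni has the higher binding energy per nucleon, so it is the more tightly bound nucleus.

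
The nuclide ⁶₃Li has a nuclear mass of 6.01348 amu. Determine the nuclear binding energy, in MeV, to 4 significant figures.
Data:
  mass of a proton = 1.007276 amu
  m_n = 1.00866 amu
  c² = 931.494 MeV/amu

Total constituent mass: 3 × 1.007276 + 3 × 1.00866 = 6.047808 amu
The mass defect is 6.047808 − 6.01348 = 0.034328 amu.
E_B = 0.034328 × 931.494 = 31.9763 MeV

31.98 MeV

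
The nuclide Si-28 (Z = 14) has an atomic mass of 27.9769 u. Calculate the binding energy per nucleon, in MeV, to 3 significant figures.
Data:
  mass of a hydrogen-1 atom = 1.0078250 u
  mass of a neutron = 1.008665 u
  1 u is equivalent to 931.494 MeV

8.45 MeV/nucleon

Σm = 14·m(¹H) + 14·m_n = 14.1095500 + 14.121310 = 28.2308600 u
Mass defect Δm = 28.2308600 − 27.9769 = 0.2539600 u
Binding energy = Δm·c² = 0.2539600 × 931.494 MeV/u = 236.562 MeV
Dividing by A = 28 gives 8.449 MeV per nucleon.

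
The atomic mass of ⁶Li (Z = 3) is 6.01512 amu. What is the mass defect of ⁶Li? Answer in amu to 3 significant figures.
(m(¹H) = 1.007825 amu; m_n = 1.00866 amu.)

0.0343 amu

Z = 3, so N = A − Z = 6 − 3 = 3.
Mass of separated nucleons = 3(1.007825) + 3(1.00866) = 3.023475 + 3.02598 = 6.049455 amu
The mass defect is 6.049455 − 6.01512 = 0.034335 amu.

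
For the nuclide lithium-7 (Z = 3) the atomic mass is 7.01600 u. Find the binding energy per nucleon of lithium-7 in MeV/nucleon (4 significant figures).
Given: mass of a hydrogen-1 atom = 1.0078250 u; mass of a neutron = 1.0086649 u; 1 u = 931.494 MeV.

Mass of separated nucleons = 3(1.0078250) + 4(1.0086649) = 3.0234750 + 4.0346596 = 7.0581346 u
The mass defect is 7.0581346 − 7.01600 = 0.0421346 u.
Converting to energy: 0.0421346 u × 931.494 MeV/u = 39.2481 MeV
Per nucleon: 39.2481 / 7 = 5.607 MeV

5.607 MeV/nucleon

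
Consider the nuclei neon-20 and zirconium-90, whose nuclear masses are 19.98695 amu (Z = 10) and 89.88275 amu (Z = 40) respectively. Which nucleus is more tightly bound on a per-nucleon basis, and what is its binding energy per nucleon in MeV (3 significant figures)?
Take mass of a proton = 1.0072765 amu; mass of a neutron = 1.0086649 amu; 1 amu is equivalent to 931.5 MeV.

neon-20: Σm = 10(1.0072765) + 10(1.0086649) = 20.1594140 amu; Δm = 0.1724640 amu; E_B = 160.65 MeV; E_B/A = 8.033 MeV
zirconium-90: Σm = 40(1.0072765) + 50(1.0086649) = 90.7243050 amu; Δm = 0.8415550 amu; E_B = 783.91 MeV; E_B/A = 8.710 MeV
zirconium-90 has the higher binding energy per nucleon, so it is the more tightly bound nucleus.

zirconium-90; 8.71 MeV/nucleon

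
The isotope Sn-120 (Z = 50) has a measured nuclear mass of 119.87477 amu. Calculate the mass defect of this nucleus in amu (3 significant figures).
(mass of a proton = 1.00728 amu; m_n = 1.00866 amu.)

Z = 50, so N = A − Z = 120 − 50 = 70.
Σm = 50·m_p + 70·m_n = 50.36400 + 70.60620 = 120.97020 amu
Mass defect Δm = 120.97020 − 119.87477 = 1.09543 amu

1.10 amu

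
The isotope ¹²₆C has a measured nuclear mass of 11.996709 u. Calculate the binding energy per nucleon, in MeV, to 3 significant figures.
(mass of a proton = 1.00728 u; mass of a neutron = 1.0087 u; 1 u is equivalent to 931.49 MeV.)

Σm = 6·m_p + 6·m_n = 6.04368 + 6.0522 = 12.09588 u
The mass defect is 12.09588 − 11.996709 = 0.099171 u.
Binding energy = Δm·c² = 0.099171 × 931.49 MeV/u = 92.3768 MeV
Dividing by A = 12 gives 7.698 MeV per nucleon.

7.70 MeV/nucleon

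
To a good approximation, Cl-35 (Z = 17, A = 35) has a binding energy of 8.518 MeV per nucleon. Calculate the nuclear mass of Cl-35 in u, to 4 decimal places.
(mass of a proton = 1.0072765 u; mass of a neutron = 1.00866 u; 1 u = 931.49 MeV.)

Total binding energy = 35 × 8.518 = 298.130 MeV
Mass defect = 298.130 MeV / (931.49 MeV/u) = 0.320057 u
Constituent mass = 17(1.0072765) + 18(1.00866) = 35.2795805 u
Nuclear mass = 35.2795805 − 0.320057 = 34.9595235 u ≈ 34.9595 u (to 4 decimal places)

34.9595 u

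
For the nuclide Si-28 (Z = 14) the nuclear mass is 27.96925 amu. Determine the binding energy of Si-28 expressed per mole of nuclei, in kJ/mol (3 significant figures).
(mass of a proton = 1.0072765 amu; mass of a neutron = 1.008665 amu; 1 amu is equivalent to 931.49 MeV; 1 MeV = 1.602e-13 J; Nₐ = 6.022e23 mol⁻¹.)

With 14 protons and 14 neutrons (A = 28):
Total constituent mass: 14 × 1.0072765 + 14 × 1.008665 = 28.2231810 amu
Mass defect Δm = 28.2231810 − 27.96925 = 0.2539310 amu
Converting to energy: 0.2539310 amu × 931.49 MeV/amu = 236.534 MeV
Per nucleus in joules: 236.534 MeV × 1.602e-13 J/MeV = 3.7893e-11 J
Per mole: 3.7893e-11 J × 6.022e23 mol⁻¹ = 2.2819e+13 J/mol

2.28e+10 kJ/mol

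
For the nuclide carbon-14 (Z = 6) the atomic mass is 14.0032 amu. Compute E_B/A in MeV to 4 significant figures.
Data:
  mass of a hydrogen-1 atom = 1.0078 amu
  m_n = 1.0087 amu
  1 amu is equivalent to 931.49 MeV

7.532 MeV/nucleon

Σm = 6·m(¹H) + 8·m_n = 6.0468 + 8.0696 = 14.1164 amu
Δm = 14.1164 − 14.0032 = 0.1132 amu
Binding energy = Δm·c² = 0.1132 × 931.49 MeV/amu = 105.445 MeV
Dividing by A = 14 gives 7.532 MeV per nucleon.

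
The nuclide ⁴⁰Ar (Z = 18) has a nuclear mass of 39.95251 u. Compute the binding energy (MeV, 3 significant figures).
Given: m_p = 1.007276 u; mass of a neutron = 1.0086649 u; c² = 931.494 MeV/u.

Z = 18, so N = A − Z = 40 − 18 = 22.
Total constituent mass: 18 × 1.007276 + 22 × 1.0086649 = 40.3215958 u
The mass defect is 40.3215958 − 39.95251 = 0.3690858 u.
E_B = 0.3690858 × 931.494 = 343.801 MeV

344 MeV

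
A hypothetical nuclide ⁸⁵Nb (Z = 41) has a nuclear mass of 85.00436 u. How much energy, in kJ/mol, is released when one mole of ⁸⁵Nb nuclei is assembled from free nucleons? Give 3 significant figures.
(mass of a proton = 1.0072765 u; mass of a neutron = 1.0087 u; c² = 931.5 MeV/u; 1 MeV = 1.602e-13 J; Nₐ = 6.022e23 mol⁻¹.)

6.08e+10 kJ/mol

With 41 protons and 44 neutrons (A = 85):
Mass of separated nucleons = 41(1.0072765) + 44(1.0087) = 41.2983365 + 44.3828 = 85.6811365 u
Δm = 85.6811365 − 85.00436 = 0.6767765 u
E_B = 0.6767765 × 931.5 = 630.417 MeV
Per nucleus in joules: 630.417 MeV × 1.602e-13 J/MeV = 1.0099e-10 J
Per mole: 1.0099e-10 J × 6.022e23 mol⁻¹ = 6.0816e+13 J/mol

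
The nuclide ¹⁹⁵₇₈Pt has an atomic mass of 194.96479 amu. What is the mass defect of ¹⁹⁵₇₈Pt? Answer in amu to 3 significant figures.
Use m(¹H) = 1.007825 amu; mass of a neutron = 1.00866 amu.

1.66 amu

With 78 protons and 117 neutrons (A = 195):
Mass of separated nucleons = 78(1.007825) + 117(1.00866) = 78.610350 + 118.01322 = 196.623570 amu
Δm = 196.623570 − 194.96479 = 1.658780 amu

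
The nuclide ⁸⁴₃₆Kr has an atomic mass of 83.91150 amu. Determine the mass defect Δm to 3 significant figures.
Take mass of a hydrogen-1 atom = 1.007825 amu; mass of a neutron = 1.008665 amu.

0.786 amu

Z = 36, so N = A − Z = 84 − 36 = 48.
Total constituent mass: 36 × 1.007825 + 48 × 1.008665 = 84.697620 amu
Δm = 84.697620 − 83.91150 = 0.786120 amu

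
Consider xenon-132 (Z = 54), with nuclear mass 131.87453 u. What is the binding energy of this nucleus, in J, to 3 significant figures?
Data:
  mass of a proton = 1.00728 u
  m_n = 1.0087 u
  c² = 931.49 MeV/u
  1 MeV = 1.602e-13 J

Total constituent mass: 54 × 1.00728 + 78 × 1.0087 = 133.07172 u
The mass defect is 133.07172 − 131.87453 = 1.19719 u.
Binding energy = Δm·c² = 1.19719 × 931.49 MeV/u = 1115.17 MeV
In joules: 1115.17 MeV × 1.602e-13 J/MeV = 1.7865e-10 J

1.79e-10 J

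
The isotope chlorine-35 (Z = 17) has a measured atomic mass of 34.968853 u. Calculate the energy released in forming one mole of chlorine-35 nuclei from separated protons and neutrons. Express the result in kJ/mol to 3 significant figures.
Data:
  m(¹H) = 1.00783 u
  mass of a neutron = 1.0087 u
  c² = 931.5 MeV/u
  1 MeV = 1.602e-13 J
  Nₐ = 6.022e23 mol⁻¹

2.88e+10 kJ/mol

Z = 17, so N = A − Z = 35 − 17 = 18.
Total constituent mass: 17 × 1.00783 + 18 × 1.0087 = 35.28971 u
Δm = 35.28971 − 34.968853 = 0.320857 u
E_B = 0.320857 × 931.5 = 298.878 MeV
Per nucleus in joules: 298.878 MeV × 1.602e-13 J/MeV = 4.7880e-11 J
Per mole: 4.7880e-11 J × 6.022e23 mol⁻¹ = 2.8833e+13 J/mol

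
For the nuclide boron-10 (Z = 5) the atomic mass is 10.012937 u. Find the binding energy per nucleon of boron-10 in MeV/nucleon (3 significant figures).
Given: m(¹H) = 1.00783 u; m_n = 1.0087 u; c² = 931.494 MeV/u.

6.49 MeV/nucleon

Σm = 5·m(¹H) + 5·m_n = 5.03915 + 5.0435 = 10.08265 u
Mass defect Δm = 10.08265 − 10.012937 = 0.069713 u
Binding energy = Δm·c² = 0.069713 × 931.494 MeV/u = 64.9372 MeV
Dividing by A = 10 gives 6.494 MeV per nucleon.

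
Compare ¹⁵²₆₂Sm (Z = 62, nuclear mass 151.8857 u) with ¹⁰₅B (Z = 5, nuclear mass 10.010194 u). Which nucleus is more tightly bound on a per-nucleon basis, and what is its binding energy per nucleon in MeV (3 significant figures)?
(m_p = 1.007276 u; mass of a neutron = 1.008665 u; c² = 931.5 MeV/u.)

¹⁵²₆₂Sm: Σm = 62(1.007276) + 90(1.008665) = 153.230962 u; Δm = 1.345262 u; E_B = 1253.1 MeV; E_B/A = 8.244 MeV
¹⁰₅B: Σm = 5(1.007276) + 5(1.008665) = 10.079705 u; Δm = 0.069511 u; E_B = 64.749 MeV; E_B/A = 6.4749 MeV
¹⁵²₆₂Sm has the higher binding energy per nucleon, so it is the more tightly bound nucleus.

¹⁵²₆₂Sm; 8.24 MeV/nucleon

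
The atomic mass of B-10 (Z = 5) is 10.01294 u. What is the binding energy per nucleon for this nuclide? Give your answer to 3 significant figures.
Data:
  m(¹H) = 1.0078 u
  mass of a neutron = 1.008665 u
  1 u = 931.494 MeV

6.46 MeV/nucleon

With 5 protons and 5 neutrons (A = 10):
Mass of separated nucleons = 5(1.0078) + 5(1.008665) = 5.0390 + 5.043325 = 10.082325 u
Δm = 10.082325 − 10.01294 = 0.069385 u
E_B = 0.069385 × 931.494 = 64.6317 MeV
Dividing by A = 10 gives 6.463 MeV per nucleon.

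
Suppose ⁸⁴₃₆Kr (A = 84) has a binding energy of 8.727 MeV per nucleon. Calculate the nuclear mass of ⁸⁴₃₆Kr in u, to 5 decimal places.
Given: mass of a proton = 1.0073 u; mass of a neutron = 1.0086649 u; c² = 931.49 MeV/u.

83.89173 u

Total binding energy = 84 × 8.727 = 733.068 MeV
Mass defect = 733.068 MeV / (931.49 MeV/u) = 0.7869843 u
Constituent mass = 36(1.0073) + 48(1.0086649) = 84.6787152 u
Nuclear mass = 84.6787152 − 0.7869843 = 83.8917309 u ≈ 83.89173 u (to 5 decimal places)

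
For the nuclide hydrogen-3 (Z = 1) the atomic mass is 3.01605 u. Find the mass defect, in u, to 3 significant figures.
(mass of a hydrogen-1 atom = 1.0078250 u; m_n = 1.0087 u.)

The nucleus contains 1 protons and 3 − 1 = 2 neutrons.
Mass of separated nucleons = 1(1.0078250) + 2(1.0087) = 1.0078250 + 2.0174 = 3.0252250 u
Mass defect Δm = 3.0252250 − 3.01605 = 0.0091750 u

0.00918 u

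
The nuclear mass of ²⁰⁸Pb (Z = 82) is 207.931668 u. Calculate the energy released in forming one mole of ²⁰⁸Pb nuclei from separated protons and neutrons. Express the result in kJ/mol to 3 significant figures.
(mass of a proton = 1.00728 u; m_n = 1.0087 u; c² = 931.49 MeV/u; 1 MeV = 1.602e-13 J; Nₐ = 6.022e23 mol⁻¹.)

1.58e+11 kJ/mol

The nucleus contains 82 protons and 208 − 82 = 126 neutrons.
Total constituent mass: 82 × 1.00728 + 126 × 1.0087 = 209.69316 u
Mass defect Δm = 209.69316 − 207.931668 = 1.761492 u
Binding energy = Δm·c² = 1.761492 × 931.49 MeV/u = 1640.81 MeV
Per nucleus in joules: 1640.81 MeV × 1.602e-13 J/MeV = 2.6286e-10 J
Per mole: 2.6286e-10 J × 6.022e23 mol⁻¹ = 1.5829e+14 J/mol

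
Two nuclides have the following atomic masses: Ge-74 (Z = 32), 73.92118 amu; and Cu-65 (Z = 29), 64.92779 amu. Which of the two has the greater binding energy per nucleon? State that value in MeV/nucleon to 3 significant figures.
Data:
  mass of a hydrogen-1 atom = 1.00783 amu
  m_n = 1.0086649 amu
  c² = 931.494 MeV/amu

Ge-74: Σm = 32(1.00783) + 42(1.0086649) = 74.6144858 amu; Δm = 0.6933058 amu; E_B = 645.81 MeV; E_B/A = 8.727 MeV
Cu-65: Σm = 29(1.00783) + 36(1.0086649) = 65.5390064 amu; Δm = 0.6112164 amu; E_B = 569.34 MeV; E_B/A = 8.759 MeV
Cu-65 has the higher binding energy per nucleon, so it is the more tightly bound nucleus.

Cu-65; 8.76 MeV/nucleon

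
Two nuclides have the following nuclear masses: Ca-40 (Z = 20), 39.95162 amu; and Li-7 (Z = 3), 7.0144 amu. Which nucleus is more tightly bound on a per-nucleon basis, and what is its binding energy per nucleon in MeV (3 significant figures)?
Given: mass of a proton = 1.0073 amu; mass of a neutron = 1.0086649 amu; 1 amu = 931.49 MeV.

Ca-40; 8.56 MeV/nucleon

Ca-40: Σm = 20(1.0073) + 20(1.0086649) = 40.3192980 amu; Δm = 0.3676780 amu; E_B = 342.49 MeV; E_B/A = 8.562 MeV
Li-7: Σm = 3(1.0073) + 4(1.0086649) = 7.0565596 amu; Δm = 0.0421596 amu; E_B = 39.271 MeV; E_B/A = 5.610 MeV
Ca-40 has the higher binding energy per nucleon, so it is the more tightly bound nucleus.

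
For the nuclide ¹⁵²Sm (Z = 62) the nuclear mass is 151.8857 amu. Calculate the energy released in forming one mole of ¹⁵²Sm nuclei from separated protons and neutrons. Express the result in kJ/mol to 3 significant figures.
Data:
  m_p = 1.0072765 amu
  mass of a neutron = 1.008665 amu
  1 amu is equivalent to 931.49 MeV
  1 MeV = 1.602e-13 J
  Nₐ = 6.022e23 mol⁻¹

Σm = 62·m_p + 90·m_n = 62.4511430 + 90.779850 = 153.2309930 amu
Δm = 153.2309930 − 151.8857 = 1.3452930 amu
Binding energy = Δm·c² = 1.3452930 × 931.49 MeV/amu = 1253.13 MeV
Per nucleus in joules: 1253.13 MeV × 1.602e-13 J/MeV = 2.0075e-10 J
Per mole: 2.0075e-10 J × 6.022e23 mol⁻¹ = 1.2089e+14 J/mol

1.21e+11 kJ/mol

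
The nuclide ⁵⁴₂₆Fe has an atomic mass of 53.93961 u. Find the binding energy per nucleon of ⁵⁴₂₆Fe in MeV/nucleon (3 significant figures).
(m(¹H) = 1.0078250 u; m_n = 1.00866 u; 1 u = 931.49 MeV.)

8.73 MeV/nucleon

Mass of separated nucleons = 26(1.0078250) + 28(1.00866) = 26.2034500 + 28.24248 = 54.4459300 u
Mass defect Δm = 54.4459300 − 53.93961 = 0.5063200 u
Binding energy = Δm·c² = 0.5063200 × 931.49 MeV/u = 471.632 MeV
BE/A = 471.632 MeV / 54 = 8.734 MeV/nucleon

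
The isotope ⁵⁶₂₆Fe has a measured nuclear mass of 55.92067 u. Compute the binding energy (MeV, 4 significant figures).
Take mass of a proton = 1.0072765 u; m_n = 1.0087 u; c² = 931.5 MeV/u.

493.2 MeV

Z = 26, so N = A − Z = 56 − 26 = 30.
Mass of separated nucleons = 26(1.0072765) + 30(1.0087) = 26.1891890 + 30.2610 = 56.4501890 u
The mass defect is 56.4501890 − 55.92067 = 0.5295190 u.
Converting to energy: 0.5295190 u × 931.5 MeV/u = 493.247 MeV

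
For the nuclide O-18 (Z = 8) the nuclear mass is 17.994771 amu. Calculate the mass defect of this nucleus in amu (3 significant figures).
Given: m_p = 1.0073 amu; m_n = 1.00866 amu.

With 8 protons and 10 neutrons (A = 18):
Σm = 8·m_p + 10·m_n = 8.0584 + 10.08660 = 18.14500 amu
The mass defect is 18.14500 − 17.994771 = 0.150229 amu.

0.150 amu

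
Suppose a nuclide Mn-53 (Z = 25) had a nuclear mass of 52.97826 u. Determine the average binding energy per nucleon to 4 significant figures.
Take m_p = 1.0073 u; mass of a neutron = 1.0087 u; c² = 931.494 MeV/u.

The nucleus contains 25 protons and 53 − 25 = 28 neutrons.
Total constituent mass: 25 × 1.0073 + 28 × 1.0087 = 53.4261 u
Δm = 53.4261 − 52.97826 = 0.44784 u
E_B = 0.44784 × 931.494 = 417.160 MeV
BE/A = 417.160 MeV / 53 = 7.871 MeV/nucleon

7.871 MeV/nucleon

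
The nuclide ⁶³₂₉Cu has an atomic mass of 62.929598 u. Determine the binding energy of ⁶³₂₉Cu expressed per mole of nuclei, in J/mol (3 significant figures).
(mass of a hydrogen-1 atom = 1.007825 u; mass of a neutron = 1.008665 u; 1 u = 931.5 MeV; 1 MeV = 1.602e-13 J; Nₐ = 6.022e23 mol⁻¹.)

Total constituent mass: 29 × 1.007825 + 34 × 1.008665 = 63.521535 u
Δm = 63.521535 − 62.929598 = 0.591937 u
Converting to energy: 0.591937 u × 931.5 MeV/u = 551.389 MeV
Per nucleus in joules: 551.389 MeV × 1.602e-13 J/MeV = 8.8333e-11 J
Per mole: 8.8333e-11 J × 6.022e23 mol⁻¹ = 5.3194e+13 J/mol

5.32e+13 J/mol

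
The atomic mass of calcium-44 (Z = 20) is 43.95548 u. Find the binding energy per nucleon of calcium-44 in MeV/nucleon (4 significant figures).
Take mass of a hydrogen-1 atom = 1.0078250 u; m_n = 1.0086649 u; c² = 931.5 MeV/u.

8.658 MeV/nucleon

Total constituent mass: 20 × 1.0078250 + 24 × 1.0086649 = 44.3644576 u
The mass defect is 44.3644576 − 43.95548 = 0.4089776 u.
E_B = 0.4089776 × 931.5 = 380.963 MeV
BE/A = 380.963 MeV / 44 = 8.658 MeV/nucleon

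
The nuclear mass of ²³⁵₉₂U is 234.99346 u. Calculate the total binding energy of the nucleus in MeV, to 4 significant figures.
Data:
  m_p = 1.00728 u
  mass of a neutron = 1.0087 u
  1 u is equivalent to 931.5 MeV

1789 MeV

With 92 protons and 143 neutrons (A = 235):
Σm = 92·m_p + 143·m_n = 92.66976 + 144.2441 = 236.91386 u
Mass defect Δm = 236.91386 − 234.99346 = 1.92040 u
Converting to energy: 1.92040 u × 931.5 MeV/u = 1788.85 MeV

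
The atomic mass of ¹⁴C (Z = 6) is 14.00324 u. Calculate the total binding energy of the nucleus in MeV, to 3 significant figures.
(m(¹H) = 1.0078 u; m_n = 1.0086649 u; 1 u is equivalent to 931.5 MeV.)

Σm = 6·m(¹H) + 8·m_n = 6.0468 + 8.0693192 = 14.1161192 u
Mass defect Δm = 14.1161192 − 14.00324 = 0.1128792 u
E_B = 0.1128792 × 931.5 = 105.147 MeV

105 MeV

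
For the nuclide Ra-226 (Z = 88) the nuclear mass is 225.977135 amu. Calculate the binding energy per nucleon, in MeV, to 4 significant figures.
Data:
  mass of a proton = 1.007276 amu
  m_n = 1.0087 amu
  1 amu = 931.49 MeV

7.682 MeV/nucleon

Mass of separated nucleons = 88(1.007276) + 138(1.0087) = 88.640288 + 139.2006 = 227.840888 amu
Δm = 227.840888 − 225.977135 = 1.863753 amu
E_B = 1.863753 × 931.49 = 1736.07 MeV
BE/A = 1736.07 MeV / 226 = 7.682 MeV/nucleon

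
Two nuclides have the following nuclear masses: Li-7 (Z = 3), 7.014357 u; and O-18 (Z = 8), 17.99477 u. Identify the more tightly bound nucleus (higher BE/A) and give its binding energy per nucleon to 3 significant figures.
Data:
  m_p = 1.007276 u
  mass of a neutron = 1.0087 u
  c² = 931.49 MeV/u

O-18; 7.79 MeV/nucleon

Li-7: Σm = 3(1.007276) + 4(1.0087) = 7.056628 u; Δm = 0.042271 u; E_B = 39.375 MeV; E_B/A = 5.625 MeV
O-18: Σm = 8(1.007276) + 10(1.0087) = 18.145208 u; Δm = 0.150438 u; E_B = 140.13 MeV; E_B/A = 7.785 MeV
O-18 has the higher binding energy per nucleon, so it is the more tightly bound nucleus.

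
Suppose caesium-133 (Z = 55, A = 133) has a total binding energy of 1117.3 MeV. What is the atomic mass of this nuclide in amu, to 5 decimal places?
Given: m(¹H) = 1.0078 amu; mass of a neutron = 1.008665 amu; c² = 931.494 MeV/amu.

Mass defect = 1117.3 MeV / (931.494 MeV/amu) = 1.1994710 amu
Constituent mass = 55(1.0078) + 78(1.008665) = 134.104870 amu
Atomic mass = 134.104870 − 1.1994710 = 132.9053990 amu ≈ 132.90540 amu (to 5 decimal places)

132.90540 amu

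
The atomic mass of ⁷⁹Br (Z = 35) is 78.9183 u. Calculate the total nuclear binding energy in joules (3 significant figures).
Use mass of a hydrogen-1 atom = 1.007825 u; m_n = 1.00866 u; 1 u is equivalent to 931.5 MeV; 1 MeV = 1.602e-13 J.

1.10e-10 J

Mass of separated nucleons = 35(1.007825) + 44(1.00866) = 35.273875 + 44.38104 = 79.654915 u
Δm = 79.654915 − 78.9183 = 0.736615 u
E_B = 0.736615 × 931.5 = 686.157 MeV
In joules: 686.157 MeV × 1.602e-13 J/MeV = 1.0992e-10 J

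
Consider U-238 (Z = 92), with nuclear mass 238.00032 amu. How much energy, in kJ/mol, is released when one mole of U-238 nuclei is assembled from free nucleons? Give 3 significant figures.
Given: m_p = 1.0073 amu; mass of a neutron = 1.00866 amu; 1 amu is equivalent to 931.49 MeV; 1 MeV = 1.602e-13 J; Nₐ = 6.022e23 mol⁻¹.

1.74e+11 kJ/mol

With 92 protons and 146 neutrons (A = 238):
Mass of separated nucleons = 92(1.0073) + 146(1.00866) = 92.6716 + 147.26436 = 239.93596 amu
Δm = 239.93596 − 238.00032 = 1.93564 amu
Binding energy = Δm·c² = 1.93564 × 931.49 MeV/amu = 1803.03 MeV
Per nucleus in joules: 1803.03 MeV × 1.602e-13 J/MeV = 2.8885e-10 J
Per mole: 2.8885e-10 J × 6.022e23 mol⁻¹ = 1.7395e+14 J/mol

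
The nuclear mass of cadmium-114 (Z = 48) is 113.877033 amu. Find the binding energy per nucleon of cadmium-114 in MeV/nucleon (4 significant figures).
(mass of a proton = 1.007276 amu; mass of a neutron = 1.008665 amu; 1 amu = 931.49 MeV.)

With 48 protons and 66 neutrons (A = 114):
Mass of separated nucleons = 48(1.007276) + 66(1.008665) = 48.349248 + 66.571890 = 114.921138 amu
The mass defect is 114.921138 − 113.877033 = 1.044105 amu.
Binding energy = Δm·c² = 1.044105 × 931.49 MeV/amu = 972.573 MeV
Per nucleon: 972.573 / 114 = 8.531 MeV

8.531 MeV/nucleon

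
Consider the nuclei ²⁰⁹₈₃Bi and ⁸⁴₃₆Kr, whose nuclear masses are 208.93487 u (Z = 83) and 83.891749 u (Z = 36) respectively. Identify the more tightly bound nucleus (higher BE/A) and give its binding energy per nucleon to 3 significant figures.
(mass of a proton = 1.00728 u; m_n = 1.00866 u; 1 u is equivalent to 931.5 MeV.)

⁸⁴₃₆Kr; 8.72 MeV/nucleon

²⁰⁹₈₃Bi: Σm = 83(1.00728) + 126(1.00866) = 210.69540 u; Δm = 1.76053 u; E_B = 1639.93 MeV; E_B/A = 7.847 MeV
⁸⁴₃₆Kr: Σm = 36(1.00728) + 48(1.00866) = 84.67776 u; Δm = 0.786011 u; E_B = 732.17 MeV; E_B/A = 8.716 MeV
⁸⁴₃₆Kr has the higher binding energy per nucleon, so it is the more tightly bound nucleus.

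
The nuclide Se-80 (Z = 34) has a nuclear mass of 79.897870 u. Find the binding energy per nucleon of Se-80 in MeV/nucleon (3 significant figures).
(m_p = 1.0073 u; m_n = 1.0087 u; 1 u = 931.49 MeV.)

Total constituent mass: 34 × 1.0073 + 46 × 1.0087 = 80.6484 u
Δm = 80.6484 − 79.897870 = 0.750530 u
Binding energy = Δm·c² = 0.750530 × 931.49 MeV/u = 699.111 MeV
BE/A = 699.111 MeV / 80 = 8.739 MeV/nucleon

8.74 MeV/nucleon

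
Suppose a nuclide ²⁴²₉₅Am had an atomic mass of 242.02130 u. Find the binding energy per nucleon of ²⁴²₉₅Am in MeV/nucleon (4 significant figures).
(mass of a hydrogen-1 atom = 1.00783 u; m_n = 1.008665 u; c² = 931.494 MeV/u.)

7.684 MeV/nucleon

The nucleus contains 95 protons and 242 − 95 = 147 neutrons.
Σm = 95·m(¹H) + 147·m_n = 95.74385 + 148.273755 = 244.017605 u
The mass defect is 244.017605 − 242.02130 = 1.996305 u.
Converting to energy: 1.996305 u × 931.494 MeV/u = 1859.55 MeV
BE/A = 1859.55 MeV / 242 = 7.684 MeV/nucleon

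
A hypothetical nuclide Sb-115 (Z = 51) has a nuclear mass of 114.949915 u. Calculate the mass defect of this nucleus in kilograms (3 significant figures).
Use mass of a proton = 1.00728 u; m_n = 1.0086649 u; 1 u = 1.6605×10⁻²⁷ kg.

1.62e-27 kg

With 51 protons and 64 neutrons (A = 115):
Mass of separated nucleons = 51(1.00728) + 64(1.0086649) = 51.37128 + 64.5545536 = 115.9258336 u
Mass defect Δm = 115.9258336 − 114.949915 = 0.9759186 u
In SI units: 0.9759186 u × 1.6605×10⁻²⁷ kg/u = 1.6205e-27 kg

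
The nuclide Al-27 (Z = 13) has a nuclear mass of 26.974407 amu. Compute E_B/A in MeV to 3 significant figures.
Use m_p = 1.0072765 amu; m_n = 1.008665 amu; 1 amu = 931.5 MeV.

8.33 MeV/nucleon

The nucleus contains 13 protons and 27 − 13 = 14 neutrons.
Σm = 13·m_p + 14·m_n = 13.0945945 + 14.121310 = 27.2159045 amu
The mass defect is 27.2159045 − 26.974407 = 0.2414975 amu.
E_B = 0.2414975 × 931.5 = 224.955 MeV
BE/A = 224.955 MeV / 27 = 8.332 MeV/nucleon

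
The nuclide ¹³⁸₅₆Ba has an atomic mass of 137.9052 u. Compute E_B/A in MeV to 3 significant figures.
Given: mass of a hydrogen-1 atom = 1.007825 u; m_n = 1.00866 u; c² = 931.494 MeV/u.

8.39 MeV/nucleon

Σm = 56·m(¹H) + 82·m_n = 56.438200 + 82.71012 = 139.148320 u
The mass defect is 139.148320 − 137.9052 = 1.243120 u.
Binding energy = Δm·c² = 1.243120 × 931.494 MeV/u = 1157.96 MeV
Per nucleon: 1157.96 / 138 = 8.391 MeV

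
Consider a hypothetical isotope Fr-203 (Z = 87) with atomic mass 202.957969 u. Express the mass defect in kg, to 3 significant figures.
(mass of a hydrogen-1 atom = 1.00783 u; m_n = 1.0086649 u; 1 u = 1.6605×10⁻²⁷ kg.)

Total constituent mass: 87 × 1.00783 + 116 × 1.0086649 = 204.6863384 u
Δm = 204.6863384 − 202.957969 = 1.7283694 u
In SI units: 1.7283694 u × 1.6605×10⁻²⁷ kg/u = 2.8700e-27 kg

2.87e-27 kg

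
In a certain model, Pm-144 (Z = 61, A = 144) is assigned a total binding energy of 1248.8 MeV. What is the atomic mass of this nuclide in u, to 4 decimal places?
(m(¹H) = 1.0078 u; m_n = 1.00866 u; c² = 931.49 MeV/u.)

143.8539 u

Mass defect = 1248.8 MeV / (931.49 MeV/u) = 1.340648 u
Constituent mass = 61(1.0078) + 83(1.00866) = 145.19458 u
Atomic mass = 145.19458 − 1.340648 = 143.853932 u ≈ 143.8539 u (to 4 decimal places)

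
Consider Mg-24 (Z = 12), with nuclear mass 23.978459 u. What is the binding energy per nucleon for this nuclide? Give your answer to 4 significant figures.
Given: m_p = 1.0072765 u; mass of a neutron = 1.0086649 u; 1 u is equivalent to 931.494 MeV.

8.261 MeV/nucleon

Z = 12, so N = A − Z = 24 − 12 = 12.
Mass of separated nucleons = 12(1.0072765) + 12(1.0086649) = 12.0873180 + 12.1039788 = 24.1912968 u
The mass defect is 24.1912968 − 23.978459 = 0.2128378 u.
E_B = 0.2128378 × 931.494 = 198.257 MeV
Dividing by A = 24 gives 8.261 MeV per nucleon.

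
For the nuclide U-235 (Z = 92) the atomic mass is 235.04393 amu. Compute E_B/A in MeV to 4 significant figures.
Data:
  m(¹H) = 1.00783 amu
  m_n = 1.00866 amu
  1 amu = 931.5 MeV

7.590 MeV/nucleon

Σm = 92·m(¹H) + 143·m_n = 92.72036 + 144.23838 = 236.95874 amu
Mass defect Δm = 236.95874 − 235.04393 = 1.91481 amu
Converting to energy: 1.91481 amu × 931.5 MeV/amu = 1783.65 MeV
Dividing by A = 235 gives 7.590 MeV per nucleon.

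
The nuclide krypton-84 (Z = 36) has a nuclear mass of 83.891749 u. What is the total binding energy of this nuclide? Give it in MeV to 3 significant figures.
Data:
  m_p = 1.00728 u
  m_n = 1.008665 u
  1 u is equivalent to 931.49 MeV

Z = 36, so N = A − Z = 84 − 36 = 48.
Total constituent mass: 36 × 1.00728 + 48 × 1.008665 = 84.678000 u
The mass defect is 84.678000 − 83.891749 = 0.786251 u.
Binding energy = Δm·c² = 0.786251 × 931.49 MeV/u = 732.385 MeV

732 MeV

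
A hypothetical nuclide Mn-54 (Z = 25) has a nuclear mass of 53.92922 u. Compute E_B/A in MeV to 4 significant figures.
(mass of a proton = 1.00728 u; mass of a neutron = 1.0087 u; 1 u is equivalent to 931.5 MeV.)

Σm = 25·m_p + 29·m_n = 25.18200 + 29.2523 = 54.43430 u
The mass defect is 54.43430 − 53.92922 = 0.50508 u.
Binding energy = Δm·c² = 0.50508 × 931.5 MeV/u = 470.482 MeV
BE/A = 470.482 MeV / 54 = 8.713 MeV/nucleon

8.713 MeV/nucleon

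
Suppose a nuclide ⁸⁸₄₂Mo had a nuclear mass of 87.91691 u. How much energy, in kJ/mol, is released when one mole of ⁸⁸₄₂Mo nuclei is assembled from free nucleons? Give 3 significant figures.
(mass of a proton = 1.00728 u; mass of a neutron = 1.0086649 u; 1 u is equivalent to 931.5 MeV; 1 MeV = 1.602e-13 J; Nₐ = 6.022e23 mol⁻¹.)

The nucleus contains 42 protons and 88 − 42 = 46 neutrons.
Σm = 42·m_p + 46·m_n = 42.30576 + 46.3985854 = 88.7043454 u
Mass defect Δm = 88.7043454 − 87.91691 = 0.7874354 u
E_B = 0.7874354 × 931.5 = 733.496 MeV
Per nucleus in joules: 733.496 MeV × 1.602e-13 J/MeV = 1.1751e-10 J
Per mole: 1.1751e-10 J × 6.022e23 mol⁻¹ = 7.0765e+13 J/mol

7.08e+10 kJ/mol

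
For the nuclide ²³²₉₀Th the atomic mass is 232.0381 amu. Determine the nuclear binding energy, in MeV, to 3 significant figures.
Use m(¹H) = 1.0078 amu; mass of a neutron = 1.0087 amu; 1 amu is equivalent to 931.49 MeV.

1770 MeV

Total constituent mass: 90 × 1.0078 + 142 × 1.0087 = 233.9374 amu
Δm = 233.9374 − 232.0381 = 1.8993 amu
Converting to energy: 1.8993 amu × 931.49 MeV/amu = 1769.18 MeV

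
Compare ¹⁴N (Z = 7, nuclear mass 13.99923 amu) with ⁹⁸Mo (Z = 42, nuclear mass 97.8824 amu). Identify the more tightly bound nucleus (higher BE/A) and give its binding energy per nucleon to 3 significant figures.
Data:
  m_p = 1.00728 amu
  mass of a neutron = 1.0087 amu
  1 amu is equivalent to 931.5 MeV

⁹⁸Mo; 8.65 MeV/nucleon

¹⁴N: Σm = 7(1.00728) + 7(1.0087) = 14.11186 amu; Δm = 0.11263 amu; E_B = 104.91 MeV; E_B/A = 7.494 MeV
⁹⁸Mo: Σm = 42(1.00728) + 56(1.0087) = 98.79296 amu; Δm = 0.91056 amu; E_B = 848.187 MeV; E_B/A = 8.65497 MeV
⁹⁸Mo has the higher binding energy per nucleon, so it is the more tightly bound nucleus.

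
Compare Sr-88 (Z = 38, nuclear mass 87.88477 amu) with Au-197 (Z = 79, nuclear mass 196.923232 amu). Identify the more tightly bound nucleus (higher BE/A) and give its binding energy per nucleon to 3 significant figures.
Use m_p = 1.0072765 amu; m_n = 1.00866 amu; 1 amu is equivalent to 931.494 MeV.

Sr-88; 8.73 MeV/nucleon

Sr-88: Σm = 38(1.0072765) + 50(1.00866) = 88.7095070 amu; Δm = 0.8247370 amu; E_B = 768.24 MeV; E_B/A = 8.730 MeV
Au-197: Σm = 79(1.0072765) + 118(1.00866) = 198.5967235 amu; Δm = 1.6734915 amu; E_B = 1558.8 MeV; E_B/A = 7.913 MeV
Sr-88 has the higher binding energy per nucleon, so it is the more tightly bound nucleus.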